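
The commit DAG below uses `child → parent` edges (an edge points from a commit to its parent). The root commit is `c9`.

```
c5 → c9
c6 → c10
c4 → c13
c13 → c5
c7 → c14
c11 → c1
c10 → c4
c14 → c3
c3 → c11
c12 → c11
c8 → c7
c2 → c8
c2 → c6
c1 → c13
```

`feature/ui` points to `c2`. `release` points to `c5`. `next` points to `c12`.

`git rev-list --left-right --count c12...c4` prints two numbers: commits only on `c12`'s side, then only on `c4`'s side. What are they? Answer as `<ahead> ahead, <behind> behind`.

3 ahead, 1 behind

Reachable from c12: {c1, c11, c12, c13, c5, c9}.
Reachable from c4: {c13, c4, c5, c9}.
Only in c12's history (ahead): {c1, c11, c12} — 3.
Only in c4's history (behind): {c4} — 1.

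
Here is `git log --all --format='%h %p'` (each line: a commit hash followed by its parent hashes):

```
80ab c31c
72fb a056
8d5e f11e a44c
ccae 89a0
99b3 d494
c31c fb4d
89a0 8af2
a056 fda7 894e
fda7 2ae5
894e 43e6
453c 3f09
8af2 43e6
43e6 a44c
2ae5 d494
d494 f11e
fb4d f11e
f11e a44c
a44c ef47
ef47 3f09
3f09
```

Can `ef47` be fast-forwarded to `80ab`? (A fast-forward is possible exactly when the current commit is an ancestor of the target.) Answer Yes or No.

Yes

A fast-forward from ef47 to 80ab is possible iff ef47 is an ancestor of 80ab.
Ancestors of 80ab: {3f09, 80ab, a44c, c31c, ef47, f11e, fb4d}.
ef47 is among them, so fast-forward is possible.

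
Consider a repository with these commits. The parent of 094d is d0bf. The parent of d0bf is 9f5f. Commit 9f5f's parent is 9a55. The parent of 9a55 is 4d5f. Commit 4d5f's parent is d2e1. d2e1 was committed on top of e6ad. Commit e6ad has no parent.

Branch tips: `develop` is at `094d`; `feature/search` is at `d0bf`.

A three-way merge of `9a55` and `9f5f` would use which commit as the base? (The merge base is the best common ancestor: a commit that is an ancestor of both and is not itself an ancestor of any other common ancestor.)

Ancestors of 9a55: {4d5f, 9a55, d2e1, e6ad}.
Ancestors of 9f5f: {4d5f, 9a55, 9f5f, d2e1, e6ad}.
Common ancestors: {4d5f, 9a55, d2e1, e6ad}.
Among these, 9a55 is not an ancestor of any other common ancestor — it is the merge base.

9a55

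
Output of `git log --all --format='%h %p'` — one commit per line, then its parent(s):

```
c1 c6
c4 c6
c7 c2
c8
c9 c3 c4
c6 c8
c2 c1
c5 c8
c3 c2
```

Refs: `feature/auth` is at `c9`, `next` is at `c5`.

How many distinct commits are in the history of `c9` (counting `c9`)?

Walking parent pointers from c9: reachable set = {c1, c2, c3, c4, c6, c8, c9}.
That is 7 commits.

7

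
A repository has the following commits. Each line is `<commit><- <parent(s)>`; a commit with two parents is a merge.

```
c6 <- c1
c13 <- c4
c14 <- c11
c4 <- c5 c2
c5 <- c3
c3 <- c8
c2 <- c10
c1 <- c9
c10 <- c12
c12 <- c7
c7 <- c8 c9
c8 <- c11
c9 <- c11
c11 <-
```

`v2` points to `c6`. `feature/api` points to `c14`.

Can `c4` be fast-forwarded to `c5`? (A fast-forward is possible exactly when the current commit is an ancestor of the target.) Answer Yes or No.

No

A fast-forward from c4 to c5 is possible iff c4 is an ancestor of c5.
Ancestors of c5: {c11, c3, c5, c8}.
c4 is not among them, so fast-forward is not possible.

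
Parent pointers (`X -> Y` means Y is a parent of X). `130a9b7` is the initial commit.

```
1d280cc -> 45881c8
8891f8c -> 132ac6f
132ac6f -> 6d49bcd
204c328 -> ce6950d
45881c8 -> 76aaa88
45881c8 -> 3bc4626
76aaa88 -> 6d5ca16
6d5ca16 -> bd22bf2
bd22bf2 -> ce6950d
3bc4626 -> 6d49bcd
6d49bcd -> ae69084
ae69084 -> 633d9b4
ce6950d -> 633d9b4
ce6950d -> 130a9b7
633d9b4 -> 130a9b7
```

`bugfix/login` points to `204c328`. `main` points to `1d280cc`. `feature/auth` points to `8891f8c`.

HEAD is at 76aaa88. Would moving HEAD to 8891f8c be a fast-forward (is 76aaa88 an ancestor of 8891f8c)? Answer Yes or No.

No

A fast-forward from 76aaa88 to 8891f8c is possible iff 76aaa88 is an ancestor of 8891f8c.
Ancestors of 8891f8c: {130a9b7, 132ac6f, 633d9b4, 6d49bcd, 8891f8c, ae69084}.
76aaa88 is not among them, so fast-forward is not possible.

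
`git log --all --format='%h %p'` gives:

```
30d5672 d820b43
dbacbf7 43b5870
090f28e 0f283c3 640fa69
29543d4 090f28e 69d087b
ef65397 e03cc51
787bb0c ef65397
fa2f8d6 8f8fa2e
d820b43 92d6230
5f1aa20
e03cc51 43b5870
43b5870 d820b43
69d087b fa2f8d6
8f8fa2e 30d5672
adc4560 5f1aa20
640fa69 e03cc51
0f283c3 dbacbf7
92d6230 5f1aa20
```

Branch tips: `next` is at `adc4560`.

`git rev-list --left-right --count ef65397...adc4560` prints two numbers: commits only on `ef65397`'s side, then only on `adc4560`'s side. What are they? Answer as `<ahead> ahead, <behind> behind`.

5 ahead, 1 behind

Reachable from ef65397: {43b5870, 5f1aa20, 92d6230, d820b43, e03cc51, ef65397}.
Reachable from adc4560: {5f1aa20, adc4560}.
Only in ef65397's history (ahead): {43b5870, 92d6230, d820b43, e03cc51, ef65397} — 5.
Only in adc4560's history (behind): {adc4560} — 1.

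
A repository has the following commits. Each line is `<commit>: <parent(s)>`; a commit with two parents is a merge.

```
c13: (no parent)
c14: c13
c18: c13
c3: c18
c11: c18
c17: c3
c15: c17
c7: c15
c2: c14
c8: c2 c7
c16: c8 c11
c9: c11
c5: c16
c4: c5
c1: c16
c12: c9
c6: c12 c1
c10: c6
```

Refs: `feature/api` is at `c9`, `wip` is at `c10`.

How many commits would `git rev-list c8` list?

9

Walking parent pointers from c8: reachable set = {c13, c14, c15, c17, c18, c2, c3, c7, c8}.
That is 9 commits.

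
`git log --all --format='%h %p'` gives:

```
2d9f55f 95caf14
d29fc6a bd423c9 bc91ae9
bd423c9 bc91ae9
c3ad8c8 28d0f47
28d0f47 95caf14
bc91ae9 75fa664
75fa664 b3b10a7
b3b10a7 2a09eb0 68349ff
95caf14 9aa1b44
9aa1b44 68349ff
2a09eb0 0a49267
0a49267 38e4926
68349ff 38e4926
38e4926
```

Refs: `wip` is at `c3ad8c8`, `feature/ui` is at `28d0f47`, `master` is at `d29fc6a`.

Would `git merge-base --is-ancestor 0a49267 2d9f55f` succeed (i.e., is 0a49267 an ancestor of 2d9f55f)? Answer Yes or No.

No

Ancestors of 2d9f55f: {2d9f55f, 38e4926, 68349ff, 95caf14, 9aa1b44}.
0a49267 is not in that set, so it is not an ancestor of 2d9f55f.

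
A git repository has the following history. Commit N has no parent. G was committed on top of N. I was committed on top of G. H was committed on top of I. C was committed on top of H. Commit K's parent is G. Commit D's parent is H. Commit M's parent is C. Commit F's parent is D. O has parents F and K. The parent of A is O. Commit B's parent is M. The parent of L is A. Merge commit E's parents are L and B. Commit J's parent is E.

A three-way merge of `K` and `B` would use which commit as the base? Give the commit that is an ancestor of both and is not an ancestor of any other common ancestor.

G

Ancestors of K: {G, K, N}.
Ancestors of B: {B, C, G, H, I, M, N}.
Common ancestors: {G, N}.
Among these, G is not an ancestor of any other common ancestor — it is the merge base.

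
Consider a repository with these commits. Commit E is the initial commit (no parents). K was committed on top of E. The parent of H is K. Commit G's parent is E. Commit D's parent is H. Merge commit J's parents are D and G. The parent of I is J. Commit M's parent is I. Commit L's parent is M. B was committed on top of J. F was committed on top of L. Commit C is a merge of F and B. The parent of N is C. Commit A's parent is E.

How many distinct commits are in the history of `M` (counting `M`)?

8

Walking parent pointers from M: reachable set = {D, E, G, H, I, J, K, M}.
That is 8 commits.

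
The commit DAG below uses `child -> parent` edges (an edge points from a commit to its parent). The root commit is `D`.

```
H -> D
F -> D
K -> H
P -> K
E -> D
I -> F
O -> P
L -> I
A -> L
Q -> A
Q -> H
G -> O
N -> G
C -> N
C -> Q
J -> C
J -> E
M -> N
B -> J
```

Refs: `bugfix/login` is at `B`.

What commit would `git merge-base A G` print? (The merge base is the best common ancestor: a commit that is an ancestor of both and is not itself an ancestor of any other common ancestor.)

D

Ancestors of A: {A, D, F, I, L}.
Ancestors of G: {D, G, H, K, O, P}.
Common ancestors: {D}.
The only common ancestor is D, so it is the merge base.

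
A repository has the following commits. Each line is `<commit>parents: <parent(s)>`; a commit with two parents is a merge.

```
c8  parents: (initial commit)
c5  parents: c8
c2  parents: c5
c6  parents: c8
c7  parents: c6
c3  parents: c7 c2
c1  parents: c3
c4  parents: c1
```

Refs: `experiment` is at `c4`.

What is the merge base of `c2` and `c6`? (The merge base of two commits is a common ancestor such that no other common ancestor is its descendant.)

c8

Ancestors of c2: {c2, c5, c8}.
Ancestors of c6: {c6, c8}.
Common ancestors: {c8}.
The only common ancestor is c8, so it is the merge base.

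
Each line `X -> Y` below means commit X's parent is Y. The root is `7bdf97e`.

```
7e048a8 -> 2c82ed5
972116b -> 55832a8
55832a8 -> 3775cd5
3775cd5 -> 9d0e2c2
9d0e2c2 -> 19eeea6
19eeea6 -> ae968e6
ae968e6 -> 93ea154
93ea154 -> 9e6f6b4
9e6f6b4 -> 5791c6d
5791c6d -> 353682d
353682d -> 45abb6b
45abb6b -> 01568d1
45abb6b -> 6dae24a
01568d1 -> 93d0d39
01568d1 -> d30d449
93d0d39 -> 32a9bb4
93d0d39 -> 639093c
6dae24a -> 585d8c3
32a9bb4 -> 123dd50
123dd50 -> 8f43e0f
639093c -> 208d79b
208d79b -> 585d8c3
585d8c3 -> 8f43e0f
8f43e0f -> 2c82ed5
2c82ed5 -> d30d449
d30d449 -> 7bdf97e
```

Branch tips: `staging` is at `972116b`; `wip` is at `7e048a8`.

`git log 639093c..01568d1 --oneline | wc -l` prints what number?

Reachable from 01568d1: {01568d1, 123dd50, 208d79b, 2c82ed5, 32a9bb4, 585d8c3, 639093c, 7bdf97e, 8f43e0f, 93d0d39, d30d449}.
Reachable from 639093c: {208d79b, 2c82ed5, 585d8c3, 639093c, 7bdf97e, 8f43e0f, d30d449}.
In 01568d1's history but not 639093c's: {01568d1, 123dd50, 32a9bb4, 93d0d39} — 4 commits.

4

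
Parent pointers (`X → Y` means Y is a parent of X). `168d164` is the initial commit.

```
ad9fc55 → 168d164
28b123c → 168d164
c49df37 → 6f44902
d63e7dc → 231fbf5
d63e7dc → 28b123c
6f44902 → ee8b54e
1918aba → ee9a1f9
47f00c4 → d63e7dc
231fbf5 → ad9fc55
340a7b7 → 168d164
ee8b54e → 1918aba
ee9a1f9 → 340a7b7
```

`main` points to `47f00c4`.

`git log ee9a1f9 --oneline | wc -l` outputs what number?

3

Walking parent pointers from ee9a1f9: reachable set = {168d164, 340a7b7, ee9a1f9}.
That is 3 commits.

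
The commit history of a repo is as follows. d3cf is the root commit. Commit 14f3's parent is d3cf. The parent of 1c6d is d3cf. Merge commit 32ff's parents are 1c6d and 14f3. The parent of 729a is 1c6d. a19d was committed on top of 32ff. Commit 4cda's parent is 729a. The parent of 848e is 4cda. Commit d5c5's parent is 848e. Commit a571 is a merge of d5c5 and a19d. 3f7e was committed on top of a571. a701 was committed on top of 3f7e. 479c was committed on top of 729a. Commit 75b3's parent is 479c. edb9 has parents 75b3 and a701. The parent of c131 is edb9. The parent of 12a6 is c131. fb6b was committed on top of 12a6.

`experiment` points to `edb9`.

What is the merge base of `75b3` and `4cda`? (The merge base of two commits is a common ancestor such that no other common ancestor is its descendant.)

729a

Ancestors of 75b3: {1c6d, 479c, 729a, 75b3, d3cf}.
Ancestors of 4cda: {1c6d, 4cda, 729a, d3cf}.
Common ancestors: {1c6d, 729a, d3cf}.
Among these, 729a is not an ancestor of any other common ancestor — it is the merge base.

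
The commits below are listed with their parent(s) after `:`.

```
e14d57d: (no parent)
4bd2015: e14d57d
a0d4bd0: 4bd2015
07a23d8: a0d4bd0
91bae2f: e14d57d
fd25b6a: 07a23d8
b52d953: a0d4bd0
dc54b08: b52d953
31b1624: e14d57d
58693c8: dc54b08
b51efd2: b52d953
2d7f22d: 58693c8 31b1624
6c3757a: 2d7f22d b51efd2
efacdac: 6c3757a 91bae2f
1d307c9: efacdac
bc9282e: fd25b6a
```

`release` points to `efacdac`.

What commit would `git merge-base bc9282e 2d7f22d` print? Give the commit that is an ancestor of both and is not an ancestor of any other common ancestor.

a0d4bd0

Ancestors of bc9282e: {07a23d8, 4bd2015, a0d4bd0, bc9282e, e14d57d, fd25b6a}.
Ancestors of 2d7f22d: {2d7f22d, 31b1624, 4bd2015, 58693c8, a0d4bd0, b52d953, dc54b08, e14d57d}.
Common ancestors: {4bd2015, a0d4bd0, e14d57d}.
Among these, a0d4bd0 is not an ancestor of any other common ancestor — it is the merge base.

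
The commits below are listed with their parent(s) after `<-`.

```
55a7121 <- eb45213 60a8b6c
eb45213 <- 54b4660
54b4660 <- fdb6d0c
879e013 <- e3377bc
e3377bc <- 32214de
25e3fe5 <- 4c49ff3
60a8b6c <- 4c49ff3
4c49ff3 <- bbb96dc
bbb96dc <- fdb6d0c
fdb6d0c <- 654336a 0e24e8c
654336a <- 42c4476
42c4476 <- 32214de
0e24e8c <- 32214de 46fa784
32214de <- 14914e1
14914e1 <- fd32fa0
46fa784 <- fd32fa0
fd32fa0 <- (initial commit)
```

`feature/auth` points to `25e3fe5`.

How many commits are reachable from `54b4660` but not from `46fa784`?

Reachable from 54b4660: {0e24e8c, 14914e1, 32214de, 42c4476, 46fa784, 54b4660, 654336a, fd32fa0, fdb6d0c}.
Reachable from 46fa784: {46fa784, fd32fa0}.
In 54b4660's history but not 46fa784's: {0e24e8c, 14914e1, 32214de, 42c4476, 54b4660, 654336a, fdb6d0c} — 7 commits.

7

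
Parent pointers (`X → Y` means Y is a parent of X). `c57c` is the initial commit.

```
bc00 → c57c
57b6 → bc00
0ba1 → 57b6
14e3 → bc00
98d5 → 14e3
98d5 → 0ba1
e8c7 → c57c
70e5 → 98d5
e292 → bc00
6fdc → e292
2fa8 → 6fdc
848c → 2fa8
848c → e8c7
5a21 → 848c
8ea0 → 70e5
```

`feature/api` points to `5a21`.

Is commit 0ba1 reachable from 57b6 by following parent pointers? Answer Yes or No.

No

Ancestors of 57b6: {57b6, bc00, c57c}.
0ba1 is not in that set, so it is not an ancestor of 57b6.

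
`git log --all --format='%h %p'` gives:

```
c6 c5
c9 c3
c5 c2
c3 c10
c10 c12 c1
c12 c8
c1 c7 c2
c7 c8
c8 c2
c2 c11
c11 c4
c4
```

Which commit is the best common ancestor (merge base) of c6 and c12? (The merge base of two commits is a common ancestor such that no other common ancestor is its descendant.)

c2

Ancestors of c6: {c11, c2, c4, c5, c6}.
Ancestors of c12: {c11, c12, c2, c4, c8}.
Common ancestors: {c11, c2, c4}.
Among these, c2 is not an ancestor of any other common ancestor — it is the merge base.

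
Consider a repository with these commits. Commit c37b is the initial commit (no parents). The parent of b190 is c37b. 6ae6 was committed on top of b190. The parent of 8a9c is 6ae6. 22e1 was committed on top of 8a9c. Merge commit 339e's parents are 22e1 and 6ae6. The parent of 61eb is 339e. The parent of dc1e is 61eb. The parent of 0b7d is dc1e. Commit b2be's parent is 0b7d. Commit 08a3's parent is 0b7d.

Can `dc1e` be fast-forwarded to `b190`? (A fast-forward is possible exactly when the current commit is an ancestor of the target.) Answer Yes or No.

A fast-forward from dc1e to b190 is possible iff dc1e is an ancestor of b190.
Ancestors of b190: {b190, c37b}.
dc1e is not among them, so fast-forward is not possible.

No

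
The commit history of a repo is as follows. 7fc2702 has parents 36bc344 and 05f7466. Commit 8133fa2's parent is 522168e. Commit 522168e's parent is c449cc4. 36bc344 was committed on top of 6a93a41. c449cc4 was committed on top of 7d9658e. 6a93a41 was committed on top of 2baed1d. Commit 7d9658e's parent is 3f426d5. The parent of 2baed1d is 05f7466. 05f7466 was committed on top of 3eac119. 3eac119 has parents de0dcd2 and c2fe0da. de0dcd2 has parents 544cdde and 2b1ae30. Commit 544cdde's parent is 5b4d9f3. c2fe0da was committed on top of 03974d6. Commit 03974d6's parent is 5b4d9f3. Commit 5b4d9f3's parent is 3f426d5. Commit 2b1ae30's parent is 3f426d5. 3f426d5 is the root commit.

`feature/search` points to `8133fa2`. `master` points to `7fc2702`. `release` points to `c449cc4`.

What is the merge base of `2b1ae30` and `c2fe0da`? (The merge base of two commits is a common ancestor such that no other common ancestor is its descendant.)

Ancestors of 2b1ae30: {2b1ae30, 3f426d5}.
Ancestors of c2fe0da: {03974d6, 3f426d5, 5b4d9f3, c2fe0da}.
Common ancestors: {3f426d5}.
The only common ancestor is 3f426d5, so it is the merge base.

3f426d5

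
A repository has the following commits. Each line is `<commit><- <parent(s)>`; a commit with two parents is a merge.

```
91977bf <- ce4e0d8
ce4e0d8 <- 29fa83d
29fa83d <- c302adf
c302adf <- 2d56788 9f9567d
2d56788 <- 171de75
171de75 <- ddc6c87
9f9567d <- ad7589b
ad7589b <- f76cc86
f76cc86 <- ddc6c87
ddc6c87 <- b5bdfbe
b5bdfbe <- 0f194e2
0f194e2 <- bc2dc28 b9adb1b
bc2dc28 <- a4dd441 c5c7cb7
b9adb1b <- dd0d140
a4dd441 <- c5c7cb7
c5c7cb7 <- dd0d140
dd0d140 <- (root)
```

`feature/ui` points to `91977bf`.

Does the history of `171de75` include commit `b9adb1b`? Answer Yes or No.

Ancestors of 171de75 (commits reachable by following parents): {0f194e2, 171de75, a4dd441, b5bdfbe, b9adb1b, bc2dc28, c5c7cb7, dd0d140, ddc6c87}.
b9adb1b is in that set, so it is an ancestor of 171de75.

Yes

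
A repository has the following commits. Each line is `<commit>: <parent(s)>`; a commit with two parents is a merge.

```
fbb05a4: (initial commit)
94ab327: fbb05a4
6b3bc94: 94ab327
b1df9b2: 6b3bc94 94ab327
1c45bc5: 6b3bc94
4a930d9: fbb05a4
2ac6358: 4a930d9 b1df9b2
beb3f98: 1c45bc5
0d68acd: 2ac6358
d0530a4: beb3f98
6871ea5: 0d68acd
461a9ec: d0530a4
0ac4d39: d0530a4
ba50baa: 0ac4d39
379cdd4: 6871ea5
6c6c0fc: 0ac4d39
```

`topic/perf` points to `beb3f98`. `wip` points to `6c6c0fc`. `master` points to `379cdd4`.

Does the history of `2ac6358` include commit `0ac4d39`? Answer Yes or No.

No

Ancestors of 2ac6358: {2ac6358, 4a930d9, 6b3bc94, 94ab327, b1df9b2, fbb05a4}.
0ac4d39 is not in that set, so it is not an ancestor of 2ac6358.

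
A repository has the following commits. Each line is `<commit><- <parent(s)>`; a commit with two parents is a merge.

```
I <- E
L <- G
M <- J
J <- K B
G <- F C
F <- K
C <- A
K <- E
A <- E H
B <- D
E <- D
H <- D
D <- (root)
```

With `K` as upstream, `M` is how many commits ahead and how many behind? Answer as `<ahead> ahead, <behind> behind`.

Reachable from M: {B, D, E, J, K, M}.
Reachable from K: {D, E, K}.
Only in M's history (ahead): {B, J, M} — 3.
Only in K's history (behind): {} — 0.

3 ahead, 0 behind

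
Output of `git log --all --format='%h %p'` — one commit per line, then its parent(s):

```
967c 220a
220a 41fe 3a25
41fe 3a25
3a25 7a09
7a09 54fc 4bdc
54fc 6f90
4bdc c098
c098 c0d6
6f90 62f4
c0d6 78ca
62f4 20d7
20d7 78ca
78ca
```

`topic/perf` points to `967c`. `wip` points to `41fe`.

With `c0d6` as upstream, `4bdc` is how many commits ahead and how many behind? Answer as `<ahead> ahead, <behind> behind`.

Reachable from 4bdc: {4bdc, 78ca, c098, c0d6}.
Reachable from c0d6: {78ca, c0d6}.
Only in 4bdc's history (ahead): {4bdc, c098} — 2.
Only in c0d6's history (behind): {} — 0.

2 ahead, 0 behind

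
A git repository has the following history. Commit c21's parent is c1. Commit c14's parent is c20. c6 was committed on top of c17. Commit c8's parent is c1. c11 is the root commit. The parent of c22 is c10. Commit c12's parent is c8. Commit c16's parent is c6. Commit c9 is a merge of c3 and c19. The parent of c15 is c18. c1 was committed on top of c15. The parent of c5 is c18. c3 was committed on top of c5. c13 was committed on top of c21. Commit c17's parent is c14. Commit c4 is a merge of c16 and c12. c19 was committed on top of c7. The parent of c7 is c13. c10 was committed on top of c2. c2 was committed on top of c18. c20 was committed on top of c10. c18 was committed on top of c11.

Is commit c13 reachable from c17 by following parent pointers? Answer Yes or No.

Ancestors of c17: {c10, c11, c14, c17, c18, c2, c20}.
c13 is not in that set, so it is not an ancestor of c17.

No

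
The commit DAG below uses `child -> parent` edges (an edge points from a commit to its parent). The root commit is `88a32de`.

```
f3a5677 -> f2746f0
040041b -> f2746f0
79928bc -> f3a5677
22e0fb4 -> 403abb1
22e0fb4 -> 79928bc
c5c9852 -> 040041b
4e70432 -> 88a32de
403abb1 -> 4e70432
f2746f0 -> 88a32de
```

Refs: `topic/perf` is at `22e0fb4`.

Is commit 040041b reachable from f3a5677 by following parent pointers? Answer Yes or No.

Ancestors of f3a5677: {88a32de, f2746f0, f3a5677}.
040041b is not in that set, so it is not an ancestor of f3a5677.

No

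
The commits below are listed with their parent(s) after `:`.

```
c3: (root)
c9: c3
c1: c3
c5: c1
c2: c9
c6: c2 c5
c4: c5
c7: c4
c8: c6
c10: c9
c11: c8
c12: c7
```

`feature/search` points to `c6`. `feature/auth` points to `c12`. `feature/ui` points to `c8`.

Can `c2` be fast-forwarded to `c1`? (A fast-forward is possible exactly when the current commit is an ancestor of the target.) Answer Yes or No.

A fast-forward from c2 to c1 is possible iff c2 is an ancestor of c1.
Ancestors of c1: {c1, c3}.
c2 is not among them, so fast-forward is not possible.

No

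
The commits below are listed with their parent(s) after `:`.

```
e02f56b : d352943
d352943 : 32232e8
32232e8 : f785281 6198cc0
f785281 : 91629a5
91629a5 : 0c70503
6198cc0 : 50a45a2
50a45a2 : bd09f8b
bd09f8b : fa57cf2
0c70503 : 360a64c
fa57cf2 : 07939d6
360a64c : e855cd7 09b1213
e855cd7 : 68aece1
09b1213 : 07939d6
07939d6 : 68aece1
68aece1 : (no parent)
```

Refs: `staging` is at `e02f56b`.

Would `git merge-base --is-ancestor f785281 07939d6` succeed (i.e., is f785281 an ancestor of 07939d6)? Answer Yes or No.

Ancestors of 07939d6: {07939d6, 68aece1}.
f785281 is not in that set, so it is not an ancestor of 07939d6.

No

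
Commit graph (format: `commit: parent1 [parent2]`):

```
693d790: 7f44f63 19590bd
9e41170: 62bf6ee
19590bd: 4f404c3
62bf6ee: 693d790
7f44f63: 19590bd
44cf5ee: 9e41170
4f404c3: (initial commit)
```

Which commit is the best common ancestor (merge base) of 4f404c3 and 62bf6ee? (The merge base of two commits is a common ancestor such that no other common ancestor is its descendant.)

4f404c3

Ancestors of 4f404c3: {4f404c3}.
Ancestors of 62bf6ee: {19590bd, 4f404c3, 62bf6ee, 693d790, 7f44f63}.
Common ancestors: {4f404c3}.
The only common ancestor is 4f404c3, so it is the merge base.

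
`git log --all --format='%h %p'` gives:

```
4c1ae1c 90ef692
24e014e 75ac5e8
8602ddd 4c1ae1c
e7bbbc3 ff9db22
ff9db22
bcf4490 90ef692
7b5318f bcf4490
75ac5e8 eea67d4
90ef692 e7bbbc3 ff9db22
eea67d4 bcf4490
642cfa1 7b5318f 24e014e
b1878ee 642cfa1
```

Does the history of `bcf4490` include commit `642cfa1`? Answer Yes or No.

Ancestors of bcf4490: {90ef692, bcf4490, e7bbbc3, ff9db22}.
642cfa1 is not in that set, so it is not an ancestor of bcf4490.

No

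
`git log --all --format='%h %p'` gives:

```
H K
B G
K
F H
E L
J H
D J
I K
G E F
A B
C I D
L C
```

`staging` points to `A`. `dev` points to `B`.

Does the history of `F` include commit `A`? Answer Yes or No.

Ancestors of F: {F, H, K}.
A is not in that set, so it is not an ancestor of F.

No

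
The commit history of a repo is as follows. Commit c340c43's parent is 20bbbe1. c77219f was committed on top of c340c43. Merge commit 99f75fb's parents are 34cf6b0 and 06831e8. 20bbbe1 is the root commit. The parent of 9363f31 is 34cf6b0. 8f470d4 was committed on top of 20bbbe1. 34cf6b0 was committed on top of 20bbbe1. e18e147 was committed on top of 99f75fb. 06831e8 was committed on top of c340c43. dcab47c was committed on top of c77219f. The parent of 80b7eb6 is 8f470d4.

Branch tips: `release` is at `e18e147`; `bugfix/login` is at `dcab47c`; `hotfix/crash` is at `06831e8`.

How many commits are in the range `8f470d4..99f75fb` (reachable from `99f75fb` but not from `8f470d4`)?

Reachable from 99f75fb: {06831e8, 20bbbe1, 34cf6b0, 99f75fb, c340c43}.
Reachable from 8f470d4: {20bbbe1, 8f470d4}.
In 99f75fb's history but not 8f470d4's: {06831e8, 34cf6b0, 99f75fb, c340c43} — 4 commits.

4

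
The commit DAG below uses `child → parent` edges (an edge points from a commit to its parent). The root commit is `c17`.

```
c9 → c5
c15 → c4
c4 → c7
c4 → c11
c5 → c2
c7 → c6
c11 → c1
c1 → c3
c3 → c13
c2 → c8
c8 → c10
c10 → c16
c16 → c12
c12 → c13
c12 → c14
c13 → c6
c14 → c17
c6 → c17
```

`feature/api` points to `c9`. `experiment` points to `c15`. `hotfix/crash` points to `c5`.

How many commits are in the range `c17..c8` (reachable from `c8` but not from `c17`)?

Reachable from c8: {c10, c12, c13, c14, c16, c17, c6, c8}.
Reachable from c17: {c17}.
In c8's history but not c17's: {c10, c12, c13, c14, c16, c6, c8} — 7 commits.

7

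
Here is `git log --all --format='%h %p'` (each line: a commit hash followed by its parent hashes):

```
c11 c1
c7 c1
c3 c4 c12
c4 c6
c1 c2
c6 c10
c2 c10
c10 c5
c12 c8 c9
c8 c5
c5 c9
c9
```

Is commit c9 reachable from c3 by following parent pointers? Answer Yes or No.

Ancestors of c3 (commits reachable by following parents): {c10, c12, c3, c4, c5, c6, c8, c9}.
c9 is in that set, so it is an ancestor of c3.

Yes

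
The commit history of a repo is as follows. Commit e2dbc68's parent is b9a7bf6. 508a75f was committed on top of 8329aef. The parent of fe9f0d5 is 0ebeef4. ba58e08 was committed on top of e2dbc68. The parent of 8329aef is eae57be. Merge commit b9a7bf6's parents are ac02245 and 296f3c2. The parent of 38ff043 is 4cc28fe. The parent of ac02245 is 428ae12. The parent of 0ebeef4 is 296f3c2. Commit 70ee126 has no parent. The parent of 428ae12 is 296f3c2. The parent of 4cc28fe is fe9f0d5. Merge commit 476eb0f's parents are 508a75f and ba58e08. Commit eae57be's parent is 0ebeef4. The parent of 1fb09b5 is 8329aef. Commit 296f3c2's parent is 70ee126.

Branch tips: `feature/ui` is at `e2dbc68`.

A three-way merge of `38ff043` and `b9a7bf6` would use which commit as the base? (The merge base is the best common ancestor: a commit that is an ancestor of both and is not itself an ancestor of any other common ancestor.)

Ancestors of 38ff043: {0ebeef4, 296f3c2, 38ff043, 4cc28fe, 70ee126, fe9f0d5}.
Ancestors of b9a7bf6: {296f3c2, 428ae12, 70ee126, ac02245, b9a7bf6}.
Common ancestors: {296f3c2, 70ee126}.
Among these, 296f3c2 is not an ancestor of any other common ancestor — it is the merge base.

296f3c2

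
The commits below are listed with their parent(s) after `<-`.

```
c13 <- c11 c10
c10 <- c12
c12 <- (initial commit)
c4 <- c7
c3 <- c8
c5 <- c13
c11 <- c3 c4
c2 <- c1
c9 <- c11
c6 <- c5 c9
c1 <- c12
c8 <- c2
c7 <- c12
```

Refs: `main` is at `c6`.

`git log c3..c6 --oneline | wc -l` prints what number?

8

Reachable from c6: {c1, c10, c11, c12, c13, c2, c3, c4, c5, c6, c7, c8, c9}.
Reachable from c3: {c1, c12, c2, c3, c8}.
In c6's history but not c3's: {c10, c11, c13, c4, c5, c6, c7, c9} — 8 commits.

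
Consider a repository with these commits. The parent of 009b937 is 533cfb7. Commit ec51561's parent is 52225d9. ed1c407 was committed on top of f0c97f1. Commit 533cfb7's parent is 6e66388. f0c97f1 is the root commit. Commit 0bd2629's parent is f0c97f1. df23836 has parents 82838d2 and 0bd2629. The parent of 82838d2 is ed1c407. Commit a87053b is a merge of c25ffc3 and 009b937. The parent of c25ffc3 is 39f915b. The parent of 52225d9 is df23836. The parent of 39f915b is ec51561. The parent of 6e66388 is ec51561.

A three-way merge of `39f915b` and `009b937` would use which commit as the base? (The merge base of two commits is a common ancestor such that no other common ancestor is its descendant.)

Ancestors of 39f915b: {0bd2629, 39f915b, 52225d9, 82838d2, df23836, ec51561, ed1c407, f0c97f1}.
Ancestors of 009b937: {009b937, 0bd2629, 52225d9, 533cfb7, 6e66388, 82838d2, df23836, ec51561, ed1c407, f0c97f1}.
Common ancestors: {0bd2629, 52225d9, 82838d2, df23836, ec51561, ed1c407, f0c97f1}.
Among these, ec51561 is not an ancestor of any other common ancestor — it is the merge base.

ec51561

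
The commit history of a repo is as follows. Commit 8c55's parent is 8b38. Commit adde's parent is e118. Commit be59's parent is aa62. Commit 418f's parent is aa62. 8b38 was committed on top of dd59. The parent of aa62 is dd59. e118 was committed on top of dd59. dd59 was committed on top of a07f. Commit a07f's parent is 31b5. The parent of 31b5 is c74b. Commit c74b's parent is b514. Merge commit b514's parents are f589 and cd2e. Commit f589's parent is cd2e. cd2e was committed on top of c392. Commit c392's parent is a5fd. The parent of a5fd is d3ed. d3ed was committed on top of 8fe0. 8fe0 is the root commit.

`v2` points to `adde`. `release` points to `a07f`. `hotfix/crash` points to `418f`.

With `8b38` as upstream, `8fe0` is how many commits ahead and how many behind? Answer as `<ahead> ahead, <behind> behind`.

Reachable from 8fe0: {8fe0}.
Reachable from 8b38: {31b5, 8b38, 8fe0, a07f, a5fd, b514, c392, c74b, cd2e, d3ed, dd59, f589}.
Only in 8fe0's history (ahead): {} — 0.
Only in 8b38's history (behind): {31b5, 8b38, a07f, a5fd, b514, c392, c74b, cd2e, d3ed, dd59, f589} — 11.

0 ahead, 11 behind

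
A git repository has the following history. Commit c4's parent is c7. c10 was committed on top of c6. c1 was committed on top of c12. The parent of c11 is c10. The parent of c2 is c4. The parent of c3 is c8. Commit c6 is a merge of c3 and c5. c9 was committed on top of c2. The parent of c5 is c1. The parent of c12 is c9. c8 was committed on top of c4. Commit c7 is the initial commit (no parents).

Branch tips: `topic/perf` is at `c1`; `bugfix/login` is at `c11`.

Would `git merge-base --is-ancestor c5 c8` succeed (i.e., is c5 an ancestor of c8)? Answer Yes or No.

Ancestors of c8: {c4, c7, c8}.
c5 is not in that set, so it is not an ancestor of c8.

No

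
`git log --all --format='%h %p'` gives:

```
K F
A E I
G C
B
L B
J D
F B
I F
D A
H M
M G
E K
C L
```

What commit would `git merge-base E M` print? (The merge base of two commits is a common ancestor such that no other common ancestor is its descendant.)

B

Ancestors of E: {B, E, F, K}.
Ancestors of M: {B, C, G, L, M}.
Common ancestors: {B}.
The only common ancestor is B, so it is the merge base.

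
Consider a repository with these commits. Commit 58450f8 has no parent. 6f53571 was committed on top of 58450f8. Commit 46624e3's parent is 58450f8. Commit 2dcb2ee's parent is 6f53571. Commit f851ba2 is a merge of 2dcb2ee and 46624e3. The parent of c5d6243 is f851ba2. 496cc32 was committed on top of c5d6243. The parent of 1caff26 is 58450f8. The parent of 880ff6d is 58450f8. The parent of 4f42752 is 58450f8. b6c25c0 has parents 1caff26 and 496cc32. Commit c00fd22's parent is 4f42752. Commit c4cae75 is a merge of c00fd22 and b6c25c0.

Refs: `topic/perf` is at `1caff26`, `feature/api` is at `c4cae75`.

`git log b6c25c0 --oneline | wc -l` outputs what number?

Walking parent pointers from b6c25c0: reachable set = {1caff26, 2dcb2ee, 46624e3, 496cc32, 58450f8, 6f53571, b6c25c0, c5d6243, f851ba2}.
That is 9 commits.

9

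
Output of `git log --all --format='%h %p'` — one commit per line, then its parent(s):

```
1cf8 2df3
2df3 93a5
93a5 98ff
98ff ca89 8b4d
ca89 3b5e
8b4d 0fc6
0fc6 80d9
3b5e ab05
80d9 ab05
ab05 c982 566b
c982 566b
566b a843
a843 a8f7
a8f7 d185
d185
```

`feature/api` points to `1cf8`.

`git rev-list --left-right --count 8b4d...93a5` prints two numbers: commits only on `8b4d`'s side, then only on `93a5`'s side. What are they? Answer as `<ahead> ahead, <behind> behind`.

0 ahead, 4 behind

Reachable from 8b4d: {0fc6, 566b, 80d9, 8b4d, a843, a8f7, ab05, c982, d185}.
Reachable from 93a5: {0fc6, 3b5e, 566b, 80d9, 8b4d, 93a5, 98ff, a843, a8f7, ab05, c982, ca89, d185}.
Only in 8b4d's history (ahead): {} — 0.
Only in 93a5's history (behind): {3b5e, 93a5, 98ff, ca89} — 4.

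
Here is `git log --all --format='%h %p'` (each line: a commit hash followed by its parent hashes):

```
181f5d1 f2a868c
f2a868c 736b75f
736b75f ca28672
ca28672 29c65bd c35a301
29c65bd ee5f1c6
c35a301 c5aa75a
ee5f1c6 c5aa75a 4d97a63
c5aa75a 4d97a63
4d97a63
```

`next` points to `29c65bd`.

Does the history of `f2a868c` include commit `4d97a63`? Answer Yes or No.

Ancestors of f2a868c (commits reachable by following parents): {29c65bd, 4d97a63, 736b75f, c35a301, c5aa75a, ca28672, ee5f1c6, f2a868c}.
4d97a63 is in that set, so it is an ancestor of f2a868c.

Yes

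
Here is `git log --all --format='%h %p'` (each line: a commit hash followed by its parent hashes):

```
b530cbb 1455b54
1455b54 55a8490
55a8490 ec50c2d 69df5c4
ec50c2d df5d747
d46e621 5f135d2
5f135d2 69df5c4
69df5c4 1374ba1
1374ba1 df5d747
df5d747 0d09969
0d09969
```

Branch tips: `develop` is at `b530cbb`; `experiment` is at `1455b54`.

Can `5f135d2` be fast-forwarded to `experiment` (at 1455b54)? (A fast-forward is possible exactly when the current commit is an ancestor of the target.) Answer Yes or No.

No

A fast-forward from 5f135d2 to 1455b54 is possible iff 5f135d2 is an ancestor of 1455b54.
Ancestors of 1455b54: {0d09969, 1374ba1, 1455b54, 55a8490, 69df5c4, df5d747, ec50c2d}.
5f135d2 is not among them, so fast-forward is not possible.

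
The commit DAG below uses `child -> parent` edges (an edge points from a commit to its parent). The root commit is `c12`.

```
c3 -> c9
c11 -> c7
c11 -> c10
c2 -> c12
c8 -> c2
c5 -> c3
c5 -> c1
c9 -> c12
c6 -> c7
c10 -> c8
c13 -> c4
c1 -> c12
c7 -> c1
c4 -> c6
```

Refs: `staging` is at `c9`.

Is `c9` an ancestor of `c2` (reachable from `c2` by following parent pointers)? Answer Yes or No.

No

Ancestors of c2: {c12, c2}.
c9 is not in that set, so it is not an ancestor of c2.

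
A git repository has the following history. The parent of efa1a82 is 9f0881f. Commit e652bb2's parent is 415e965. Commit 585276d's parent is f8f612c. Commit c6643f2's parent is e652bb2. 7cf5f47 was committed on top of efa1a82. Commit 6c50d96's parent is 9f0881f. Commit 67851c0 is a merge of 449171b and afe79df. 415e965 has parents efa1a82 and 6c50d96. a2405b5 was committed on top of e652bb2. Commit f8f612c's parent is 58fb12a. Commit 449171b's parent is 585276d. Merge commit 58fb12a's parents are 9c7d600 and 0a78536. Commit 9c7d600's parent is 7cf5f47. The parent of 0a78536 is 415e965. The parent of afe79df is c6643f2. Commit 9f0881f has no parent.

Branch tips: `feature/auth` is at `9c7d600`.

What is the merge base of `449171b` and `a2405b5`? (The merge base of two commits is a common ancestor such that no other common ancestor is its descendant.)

415e965

Ancestors of 449171b: {0a78536, 415e965, 449171b, 585276d, 58fb12a, 6c50d96, 7cf5f47, 9c7d600, 9f0881f, efa1a82, f8f612c}.
Ancestors of a2405b5: {415e965, 6c50d96, 9f0881f, a2405b5, e652bb2, efa1a82}.
Common ancestors: {415e965, 6c50d96, 9f0881f, efa1a82}.
Among these, 415e965 is not an ancestor of any other common ancestor — it is the merge base.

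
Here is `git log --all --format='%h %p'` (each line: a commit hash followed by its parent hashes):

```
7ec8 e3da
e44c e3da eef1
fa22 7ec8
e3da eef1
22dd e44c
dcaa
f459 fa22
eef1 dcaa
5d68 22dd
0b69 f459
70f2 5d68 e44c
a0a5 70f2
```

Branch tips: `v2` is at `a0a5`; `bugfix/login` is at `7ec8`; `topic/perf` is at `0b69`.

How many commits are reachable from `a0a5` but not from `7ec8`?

Reachable from a0a5: {22dd, 5d68, 70f2, a0a5, dcaa, e3da, e44c, eef1}.
Reachable from 7ec8: {7ec8, dcaa, e3da, eef1}.
In a0a5's history but not 7ec8's: {22dd, 5d68, 70f2, a0a5, e44c} — 5 commits.

5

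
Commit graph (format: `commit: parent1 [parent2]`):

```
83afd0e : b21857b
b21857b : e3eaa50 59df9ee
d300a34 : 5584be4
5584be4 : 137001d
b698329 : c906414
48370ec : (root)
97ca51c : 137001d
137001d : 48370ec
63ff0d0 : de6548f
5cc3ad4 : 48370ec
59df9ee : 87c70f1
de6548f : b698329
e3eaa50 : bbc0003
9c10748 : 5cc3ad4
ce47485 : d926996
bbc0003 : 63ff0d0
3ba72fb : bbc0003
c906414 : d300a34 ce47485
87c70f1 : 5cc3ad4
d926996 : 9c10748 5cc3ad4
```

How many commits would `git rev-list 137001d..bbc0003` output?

Reachable from bbc0003: {137001d, 48370ec, 5584be4, 5cc3ad4, 63ff0d0, 9c10748, b698329, bbc0003, c906414, ce47485, d300a34, d926996, de6548f}.
Reachable from 137001d: {137001d, 48370ec}.
In bbc0003's history but not 137001d's: {5584be4, 5cc3ad4, 63ff0d0, 9c10748, b698329, bbc0003, c906414, ce47485, d300a34, d926996, de6548f} — 11 commits.

11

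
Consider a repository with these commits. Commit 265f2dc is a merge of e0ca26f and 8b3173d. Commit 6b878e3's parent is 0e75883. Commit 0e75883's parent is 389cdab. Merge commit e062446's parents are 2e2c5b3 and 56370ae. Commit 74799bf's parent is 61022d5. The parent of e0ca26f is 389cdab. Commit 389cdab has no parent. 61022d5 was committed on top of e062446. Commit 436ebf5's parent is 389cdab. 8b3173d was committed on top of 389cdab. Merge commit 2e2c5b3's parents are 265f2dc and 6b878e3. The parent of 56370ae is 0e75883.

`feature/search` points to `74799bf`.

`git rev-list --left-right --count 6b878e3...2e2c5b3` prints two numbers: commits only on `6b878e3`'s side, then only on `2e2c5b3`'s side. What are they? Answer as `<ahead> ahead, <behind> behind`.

Reachable from 6b878e3: {0e75883, 389cdab, 6b878e3}.
Reachable from 2e2c5b3: {0e75883, 265f2dc, 2e2c5b3, 389cdab, 6b878e3, 8b3173d, e0ca26f}.
Only in 6b878e3's history (ahead): {} — 0.
Only in 2e2c5b3's history (behind): {265f2dc, 2e2c5b3, 8b3173d, e0ca26f} — 4.

0 ahead, 4 behind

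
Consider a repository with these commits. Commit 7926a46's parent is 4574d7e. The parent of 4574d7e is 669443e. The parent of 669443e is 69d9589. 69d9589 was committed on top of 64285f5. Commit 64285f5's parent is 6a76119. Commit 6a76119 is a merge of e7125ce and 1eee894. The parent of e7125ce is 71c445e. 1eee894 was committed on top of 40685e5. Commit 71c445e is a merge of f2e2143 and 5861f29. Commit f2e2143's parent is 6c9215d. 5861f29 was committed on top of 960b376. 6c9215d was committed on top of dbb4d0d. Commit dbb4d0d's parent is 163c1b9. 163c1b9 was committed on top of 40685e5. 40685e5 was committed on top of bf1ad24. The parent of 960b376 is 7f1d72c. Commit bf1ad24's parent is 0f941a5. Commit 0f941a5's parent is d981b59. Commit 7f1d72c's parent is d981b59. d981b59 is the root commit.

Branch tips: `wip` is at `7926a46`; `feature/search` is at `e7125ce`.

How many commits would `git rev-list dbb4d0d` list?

6

Walking parent pointers from dbb4d0d: reachable set = {0f941a5, 163c1b9, 40685e5, bf1ad24, d981b59, dbb4d0d}.
That is 6 commits.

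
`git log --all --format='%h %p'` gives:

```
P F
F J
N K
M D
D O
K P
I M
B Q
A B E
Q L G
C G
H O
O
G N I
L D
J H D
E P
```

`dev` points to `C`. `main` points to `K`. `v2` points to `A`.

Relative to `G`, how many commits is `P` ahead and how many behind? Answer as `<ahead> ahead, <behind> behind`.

Reachable from P: {D, F, H, J, O, P}.
Reachable from G: {D, F, G, H, I, J, K, M, N, O, P}.
Only in P's history (ahead): {} — 0.
Only in G's history (behind): {G, I, K, M, N} — 5.

0 ahead, 5 behind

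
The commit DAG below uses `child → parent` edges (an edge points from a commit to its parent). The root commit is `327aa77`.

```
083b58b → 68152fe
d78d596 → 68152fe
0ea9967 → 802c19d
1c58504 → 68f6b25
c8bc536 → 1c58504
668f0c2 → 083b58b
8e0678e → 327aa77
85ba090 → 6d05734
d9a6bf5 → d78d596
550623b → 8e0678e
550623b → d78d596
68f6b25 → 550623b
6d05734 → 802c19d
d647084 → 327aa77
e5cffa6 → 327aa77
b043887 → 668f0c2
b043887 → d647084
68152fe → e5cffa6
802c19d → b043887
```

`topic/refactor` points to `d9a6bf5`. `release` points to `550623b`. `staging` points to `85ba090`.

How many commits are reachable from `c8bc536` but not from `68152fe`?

Reachable from c8bc536: {1c58504, 327aa77, 550623b, 68152fe, 68f6b25, 8e0678e, c8bc536, d78d596, e5cffa6}.
Reachable from 68152fe: {327aa77, 68152fe, e5cffa6}.
In c8bc536's history but not 68152fe's: {1c58504, 550623b, 68f6b25, 8e0678e, c8bc536, d78d596} — 6 commits.

6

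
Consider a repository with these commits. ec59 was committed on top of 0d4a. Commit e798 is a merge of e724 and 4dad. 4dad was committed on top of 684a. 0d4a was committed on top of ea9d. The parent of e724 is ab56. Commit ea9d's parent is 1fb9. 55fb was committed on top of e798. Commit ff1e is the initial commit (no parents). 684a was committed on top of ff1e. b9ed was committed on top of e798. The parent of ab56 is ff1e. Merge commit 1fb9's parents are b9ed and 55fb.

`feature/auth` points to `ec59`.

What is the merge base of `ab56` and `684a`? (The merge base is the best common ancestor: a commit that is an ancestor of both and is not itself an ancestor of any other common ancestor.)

ff1e

Ancestors of ab56: {ab56, ff1e}.
Ancestors of 684a: {684a, ff1e}.
Common ancestors: {ff1e}.
The only common ancestor is ff1e, so it is the merge base.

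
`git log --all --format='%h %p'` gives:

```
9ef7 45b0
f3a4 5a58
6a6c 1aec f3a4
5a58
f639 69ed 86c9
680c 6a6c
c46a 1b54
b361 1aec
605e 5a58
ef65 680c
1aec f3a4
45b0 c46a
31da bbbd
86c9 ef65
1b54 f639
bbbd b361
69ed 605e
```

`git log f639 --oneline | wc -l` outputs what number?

Walking parent pointers from f639: reachable set = {1aec, 5a58, 605e, 680c, 69ed, 6a6c, 86c9, ef65, f3a4, f639}.
That is 10 commits.

10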